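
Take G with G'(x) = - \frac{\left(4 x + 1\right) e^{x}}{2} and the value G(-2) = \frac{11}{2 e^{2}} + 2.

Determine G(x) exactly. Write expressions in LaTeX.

Recognize the product-rule pattern: G'(x) = u'v + uv' with u = \frac{3}{2} - 2 x, v = e^{x}, so integration by parts undoes it.
A general antiderivative is \frac{\left(3 - 4 x\right) e^{x}}{2} + C.
The condition gives C = \frac{11}{2 e^{2}} + 2 - (\frac{11}{2 e^{2}}) = 2.
So G(x) = - 2 x e^{x} + \frac{3 e^{x}}{2} + 2.
Check: d/dx[- 2 x e^{x} + \frac{3 e^{x}}{2} + 2] = - 2 x e^{x} - \frac{e^{x}}{2}, which equals G'(x).

G(x) = - 2 x e^{x} + \frac{3 e^{x}}{2} + 2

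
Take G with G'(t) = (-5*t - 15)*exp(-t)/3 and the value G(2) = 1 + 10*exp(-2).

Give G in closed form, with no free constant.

G'(t) has the shape u'v + uv' for u = 5*t/3 + 20/3 and v = exp(-t) — it is the derivative of the product u*v.
A general antiderivative is (5*t + 20)*exp(-t)/3 + C.
The condition gives C = 1 + 10*exp(-2) - (10*exp(-2)) = 1.
So G(t) = (5*t + 3*exp(t) + 20)*exp(-t)/3.
Check: d/dt[(5*t + 3*exp(t) + 20)*exp(-t)/3] = (-5*t - 15)*exp(-t)/3 = G'(t).

G(t) = (5*t + 3*exp(t) + 20)*exp(-t)/3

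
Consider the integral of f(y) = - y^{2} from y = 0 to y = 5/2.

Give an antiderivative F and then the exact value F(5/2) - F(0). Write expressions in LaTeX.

Recover f(y) by differentiating a candidate F(y); any mismatch rules it out.
F(y) = - \frac{y^{3}}{3} is an antiderivative of f.
Check: d/dy[- \frac{y^{3}}{3}] = - y^{2} = f(y).
F(5/2) = - \frac{125}{24}; F(0) = 0.
Integral = F(5/2) - F(0) = - \frac{125}{24}.

Antiderivative: F(y) = - \frac{y^{3}}{3}; value = - \frac{125}{24}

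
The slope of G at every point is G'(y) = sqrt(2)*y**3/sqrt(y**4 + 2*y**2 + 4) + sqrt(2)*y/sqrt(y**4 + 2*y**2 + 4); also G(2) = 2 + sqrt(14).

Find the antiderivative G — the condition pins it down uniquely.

G'(y) matches the chain-rule pattern g'(h)*h' with inner function h(y) = y**4/2 + y**2 + 2; substituting u = h(y) collapses the integral.
A general antiderivative is sqrt(y**4/2 + y**2 + 2) + C.
The condition gives C = 2 + sqrt(14) - (sqrt(14)) = 2.
So G(y) = sqrt(2)*(sqrt(y**4 + 2*y**2 + 4) + 2*sqrt(2))/2.
Check: d/dy[sqrt(2)*(sqrt(y**4 + 2*y**2 + 4) + 2*sqrt(2))/2] = (sqrt(2)*y**3 + sqrt(2)*y)/sqrt(y**4 + 2*y**2 + 4), which equals G'(y).

G(y) = sqrt(2)*(sqrt(y**4 + 2*y**2 + 4) + 2*sqrt(2))/2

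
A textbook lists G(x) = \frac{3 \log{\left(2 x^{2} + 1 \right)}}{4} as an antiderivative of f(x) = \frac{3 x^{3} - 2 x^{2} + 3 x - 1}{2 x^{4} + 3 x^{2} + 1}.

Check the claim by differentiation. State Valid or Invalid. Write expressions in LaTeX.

Invalid: d/dx[G] - f = \frac{1}{x^{2} + 1}, which is not 0.

d/dx[G] = \frac{3 x}{2 x^{2} + 1}
d/dx[G] - f(x) = \frac{1}{x^{2} + 1} != 0.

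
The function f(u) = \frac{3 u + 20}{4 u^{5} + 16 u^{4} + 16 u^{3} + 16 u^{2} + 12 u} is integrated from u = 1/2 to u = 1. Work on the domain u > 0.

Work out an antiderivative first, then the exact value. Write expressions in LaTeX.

Antiderivative: F(u) = \frac{400 \log{\left(u \right)} - 255 \log{\left(u + 1 \right)} + 11 \log{\left(u + 3 \right)} - 78 \log{\left(u^{2} + 1 \right)} - 222 \operatorname{atan}{\left(u \right)}}{240}; value = - \frac{37 \pi}{160} - \frac{11 \log{\left(\frac{7}{2} \right)}}{240} + \frac{11 \log{\left(4 \right)}}{240} + \frac{13 \log{\left(\frac{5}{4} \right)}}{40} + \frac{67 \log{\left(2 \right)}}{240} + \frac{37 \operatorname{atan}{\left(\frac{1}{2} \right)}}{40} + \frac{17 \log{\left(\frac{3}{2} \right)}}{16}

Factor the denominator (4 u \left(u + 1\right) \left(u + 3\right) \left(u^{2} + 1\right)) and decompose: f = - \frac{26 u + 37}{40 \left(u^{2} + 1\right)} + \frac{11}{240 \left(u + 3\right)} - \frac{17}{16 \left(u + 1\right)} + \frac{5}{3 u}; each piece integrates to a log, atan, or power term.
F(u) = \frac{400 \log{\left(u \right)} - 255 \log{\left(u + 1 \right)} + 11 \log{\left(u + 3 \right)} - 78 \log{\left(u^{2} + 1 \right)} - 222 \operatorname{atan}{\left(u \right)}}{240} is an antiderivative of f.
Check: d/du[\frac{400 \log{\left(u \right)} - 255 \log{\left(u + 1 \right)} + 11 \log{\left(u + 3 \right)} - 78 \log{\left(u^{2} + 1 \right)} - 222 \operatorname{atan}{\left(u \right)}}{240}] = \frac{3 u + 20}{4 u^{5} + 16 u^{4} + 16 u^{3} + 16 u^{2} + 12 u} = f(u).
F(1) = - \frac{111 \log{\left(2 \right)}}{80} - \frac{37 \pi}{160} + \frac{11 \log{\left(4 \right)}}{240}; F(1/2) = - \frac{5 \log{\left(2 \right)}}{3} - \frac{17 \log{\left(\frac{3}{2} \right)}}{16} - \frac{37 \operatorname{atan}{\left(\frac{1}{2} \right)}}{40} - \frac{13 \log{\left(\frac{5}{4} \right)}}{40} + \frac{11 \log{\left(\frac{7}{2} \right)}}{240}.
Integral = F(1) - F(1/2) = - \frac{37 \pi}{160} - \frac{11 \log{\left(\frac{7}{2} \right)}}{240} + \frac{11 \log{\left(4 \right)}}{240} + \frac{13 \log{\left(\frac{5}{4} \right)}}{40} + \frac{67 \log{\left(2 \right)}}{240} + \frac{37 \operatorname{atan}{\left(\frac{1}{2} \right)}}{40} + \frac{17 \log{\left(\frac{3}{2} \right)}}{16}.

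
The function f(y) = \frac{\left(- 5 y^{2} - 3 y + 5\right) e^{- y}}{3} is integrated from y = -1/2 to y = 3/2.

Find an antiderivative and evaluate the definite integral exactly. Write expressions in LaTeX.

Antiderivative: F(y) = \frac{\left(5 y^{2} + 13 y + 8\right) e^{- y}}{3}; value = - \frac{11 e^{\frac{1}{2}}}{12} + \frac{155}{12 e^{\frac{3}{2}}}

f has the shape u'v + uv' for u = \frac{5 y^{2}}{3} + \frac{13 y}{3} + \frac{8}{3} and v = e^{- y} — it is the derivative of the product u*v.
F(y) = \frac{\left(5 y^{2} + 13 y + 8\right) e^{- y}}{3} is an antiderivative of f.
Check: d/dy[\frac{\left(5 y^{2} + 13 y + 8\right) e^{- y}}{3}] = \frac{\left(- 5 y^{2} - 3 y + 5\right) e^{- y}}{3} = f(y).
F(3/2) = \frac{155}{12 e^{\frac{3}{2}}}; F(-1/2) = \frac{11 e^{\frac{1}{2}}}{12}.
Integral = F(3/2) - F(-1/2) = - \frac{11 e^{\frac{1}{2}}}{12} + \frac{155}{12 e^{\frac{3}{2}}}.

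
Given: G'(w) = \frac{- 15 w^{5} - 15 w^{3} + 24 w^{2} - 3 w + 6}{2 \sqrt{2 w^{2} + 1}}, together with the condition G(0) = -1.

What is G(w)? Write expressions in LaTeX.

G'(w) has the shape u'v + uv' for u = - \frac{3 \sqrt{2 w^{2} + 1}}{2} and v = \frac{w^{4}}{2} + \frac{w^{2}}{2} - 2 w — it is the derivative of the product u*v.
A general antiderivative is - \frac{3 \sqrt{2 w^{2} + 1} \left(\frac{w^{4}}{2} + \frac{w^{2}}{2} - 2 w\right)}{2} + C.
The condition gives C = -1 - (0) = -1.
So G(w) = - \frac{3 w^{4} \sqrt{2 w^{2} + 1} + 3 w^{2} \sqrt{2 w^{2} + 1} - 12 w \sqrt{2 w^{2} + 1} + 4}{4}.
Check: d/dw[- \frac{3 w^{4} \sqrt{2 w^{2} + 1} + 3 w^{2} \sqrt{2 w^{2} + 1} - 12 w \sqrt{2 w^{2} + 1} + 4}{4}] = \frac{- 15 w^{5} - 15 w^{3} + 24 w^{2} - 3 w + 6}{2 \sqrt{2 w^{2} + 1}} = G'(w).

G(w) = - \frac{3 w^{4} \sqrt{2 w^{2} + 1} + 3 w^{2} \sqrt{2 w^{2} + 1} - 12 w \sqrt{2 w^{2} + 1} + 4}{4}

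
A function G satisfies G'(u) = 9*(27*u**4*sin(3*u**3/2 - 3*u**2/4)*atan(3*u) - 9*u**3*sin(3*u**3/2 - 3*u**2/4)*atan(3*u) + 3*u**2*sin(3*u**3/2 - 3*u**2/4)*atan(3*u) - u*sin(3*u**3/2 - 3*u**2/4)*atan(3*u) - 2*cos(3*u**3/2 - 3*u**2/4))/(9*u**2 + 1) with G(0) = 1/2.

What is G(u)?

G(u) = -6*cos(3*u**3/2 - 3*u**2/4)*atan(3*u) + 1/2

Recognize the product-rule pattern: G'(u) = v'r + vr' with v = -6*atan(3*u), r = cos(3*u**3/2 - 3*u**2/4), so integration by parts undoes it.
A general antiderivative is -6*cos(3*u**3/2 - 3*u**2/4)*atan(3*u) + C.
The condition gives C = 1/2 - (0) = 1/2.
So G(u) = -6*cos(3*u**3/2 - 3*u**2/4)*atan(3*u) + 1/2.
Check: d/du[-6*cos(3*u**3/2 - 3*u**2/4)*atan(3*u) + 1/2] = (243*u**4*sin(3*u**3/2 - 3*u**2/4)*atan(3*u) - 81*u**3*sin(3*u**3/2 - 3*u**2/4)*atan(3*u) + 27*u**2*sin(3*u**3/2 - 3*u**2/4)*atan(3*u) - 9*u*sin(3*u**3/2 - 3*u**2/4)*atan(3*u) - 18*cos(3*u**3/2 - 3*u**2/4))/(9*u**2 + 1), which equals G'(u).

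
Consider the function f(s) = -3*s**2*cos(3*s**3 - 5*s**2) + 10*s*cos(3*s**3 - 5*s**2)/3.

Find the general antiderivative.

F(s) = -sin(3*s**3 - 5*s**2)/3 + C

f matches the chain-rule pattern g'(h)*h' with inner function h(s) = 3*s**3 - 5*s**2; substituting u = h(s) collapses the integral.
Check: d/ds[-sin(3*s**3 - 5*s**2)/3] = -3*s**2*cos(3*s**3 - 5*s**2) + 10*s*cos(3*s**3 - 5*s**2)/3 = f(s).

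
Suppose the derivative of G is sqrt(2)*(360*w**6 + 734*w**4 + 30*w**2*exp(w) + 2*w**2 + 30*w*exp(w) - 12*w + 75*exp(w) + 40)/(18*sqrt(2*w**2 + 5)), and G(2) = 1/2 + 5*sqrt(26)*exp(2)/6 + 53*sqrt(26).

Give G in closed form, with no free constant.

G(w) = 10*w**5*sqrt(w**2 + 5/2)/3 - 2*w**3*sqrt(w**2 + 5/2)/9 + 8*w*sqrt(w**2 + 5/2)/9 + 5*sqrt(w**2 + 5/2)*exp(w)/3 - 2*sqrt(w**2 + 5/2)/3 + 1/2

Recognize the product-rule pattern: G'(w) = u'v + uv' with u = -2*sqrt(w**2 + 5/2)/3, v = -5*w**5 + w**3/3 - 4*w/3 - 5*exp(w)/2 + 1, so integration by parts undoes it.
A general antiderivative is -2*sqrt(w**2 + 5/2)*(-5*w**5 + w**3/3 - 4*w/3 - 5*exp(w)/2 + 1)/3 + C.
The condition gives C = 1/2 + 5*sqrt(26)*exp(2)/6 + 53*sqrt(26) - (5*sqrt(26)*exp(2)/6 + 53*sqrt(26)) = 1/2.
So G(w) = 10*w**5*sqrt(w**2 + 5/2)/3 - 2*w**3*sqrt(w**2 + 5/2)/9 + 8*w*sqrt(w**2 + 5/2)/9 + 5*sqrt(w**2 + 5/2)*exp(w)/3 - 2*sqrt(w**2 + 5/2)/3 + 1/2.
Check: d/dw[10*w**5*sqrt(w**2 + 5/2)/3 - 2*w**3*sqrt(w**2 + 5/2)/9 + 8*w*sqrt(w**2 + 5/2)/9 + 5*sqrt(w**2 + 5/2)*exp(w)/3 - 2*sqrt(w**2 + 5/2)/3 + 1/2] = sqrt(2)*(360*w**6 + 734*w**4 + 30*w**2*exp(w) + 2*w**2 + 30*w*exp(w) - 12*w + 75*exp(w) + 40)/(18*sqrt(2*w**2 + 5)) = G'(w).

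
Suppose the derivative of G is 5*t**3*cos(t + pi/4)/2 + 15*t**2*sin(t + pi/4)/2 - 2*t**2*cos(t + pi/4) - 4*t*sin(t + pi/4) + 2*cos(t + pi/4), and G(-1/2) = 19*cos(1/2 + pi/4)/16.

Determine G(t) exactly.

G'(t) has the shape u'v + uv' for u = 5*t**3/2 - 2*t**2 + 2 and v = sin(t + pi/4) — it is the derivative of the product u*v.
A general antiderivative is (5*t**3/2 - 2*t**2 + 2)*sin(t + pi/4) + C.
The condition gives C = 19*cos(1/2 + pi/4)/16 - (19*cos(1/2 + pi/4)/16) = 0.
So G(t) = (5*t**3/2 - 2*t**2 + 2)*sin(t + pi/4).
Check: d/dt[(5*t**3/2 - 2*t**2 + 2)*sin(t + pi/4)] = 5*t**3*cos(t + pi/4)/2 + 15*t**2*sin(t + pi/4)/2 - 2*t**2*cos(t + pi/4) - 4*t*sin(t + pi/4) + 2*cos(t + pi/4) = G'(t).

G(t) = (5*t**3/2 - 2*t**2 + 2)*sin(t + pi/4)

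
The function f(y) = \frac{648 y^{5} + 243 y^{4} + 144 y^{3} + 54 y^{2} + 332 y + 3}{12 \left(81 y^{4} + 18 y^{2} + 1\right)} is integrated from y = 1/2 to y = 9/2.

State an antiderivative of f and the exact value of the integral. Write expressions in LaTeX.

An antiderivative F(y) passes only if d/dy[F] lands on f(y) exactly.
F(y) = \frac{36 y^{4} + 27 y^{3} + 4 y^{2} + 3 y - 18}{12 \left(9 y^{2} + 1\right)} is an antiderivative of f.
Check: d/dy[\frac{36 y^{4} + 27 y^{3} + 4 y^{2} + 3 y - 18}{12 \left(9 y^{2} + 1\right)}] = \frac{648 y^{5} + 243 y^{4} + 144 y^{3} + 54 y^{2} + 332 y + 3}{972 y^{4} + 216 y^{2} + 12}, which equals f(y).
F(9/2) = \frac{46131}{5864}; F(1/2) = - \frac{79}{312}.
Integral = F(9/2) - F(1/2) = \frac{232127}{28587}.

Antiderivative: F(y) = \frac{36 y^{4} + 27 y^{3} + 4 y^{2} + 3 y - 18}{12 \left(9 y^{2} + 1\right)}; value = \frac{232127}{28587}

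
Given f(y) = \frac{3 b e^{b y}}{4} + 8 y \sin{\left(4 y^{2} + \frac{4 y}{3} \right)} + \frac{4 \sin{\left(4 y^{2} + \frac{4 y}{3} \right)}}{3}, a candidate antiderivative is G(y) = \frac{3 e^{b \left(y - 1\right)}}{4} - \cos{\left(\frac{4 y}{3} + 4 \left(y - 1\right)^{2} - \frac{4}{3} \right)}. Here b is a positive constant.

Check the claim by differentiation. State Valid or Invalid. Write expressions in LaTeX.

d/dy[G] = \frac{3 b e^{- b} e^{b y}}{4} + 8 y \sin{\left(4 y^{2} - \frac{20 y}{3} + \frac{8}{3} \right)} - \frac{20 \sin{\left(4 y^{2} - \frac{20 y}{3} + \frac{8}{3} \right)}}{3}
d/dy[G] - f(y) = - \frac{3 b e^{b y}}{4} + \frac{3 b e^{- b} e^{b y}}{4} - 8 y \sin{\left(4 y^{2} + \frac{4 y}{3} \right)} + 8 y \sin{\left(4 y^{2} - \frac{20 y}{3} + \frac{8}{3} \right)} - \frac{4 \sin{\left(4 y^{2} + \frac{4 y}{3} \right)}}{3} - \frac{20 \sin{\left(4 y^{2} - \frac{20 y}{3} + \frac{8}{3} \right)}}{3} != 0.

Invalid: d/dy[G] - f = - \frac{3 b e^{b y}}{4} + \frac{3 b e^{- b} e^{b y}}{4} - 8 y \sin{\left(4 y^{2} + \frac{4 y}{3} \right)} + 8 y \sin{\left(4 y^{2} - \frac{20 y}{3} + \frac{8}{3} \right)} - \frac{4 \sin{\left(4 y^{2} + \frac{4 y}{3} \right)}}{3} - \frac{20 \sin{\left(4 y^{2} - \frac{20 y}{3} + \frac{8}{3} \right)}}{3}, which is not 0.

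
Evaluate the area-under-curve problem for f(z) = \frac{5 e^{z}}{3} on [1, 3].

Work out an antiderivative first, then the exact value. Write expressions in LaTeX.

Antiderivative: F(z) = \frac{5 e^{z}}{3}; value = - \frac{5 e}{3} + \frac{5 e^{3}}{3}

An antiderivative F(z) passes only if d/dz[F] lands on f(z) exactly.
F(z) = \frac{5 e^{z}}{3} is an antiderivative of f.
Check: d/dz[\frac{5 e^{z}}{3}] = \frac{5 e^{z}}{3} = f(z).
F(3) = \frac{5 e^{3}}{3}; F(1) = \frac{5 e}{3}.
Integral = F(3) - F(1) = - \frac{5 e}{3} + \frac{5 e^{3}}{3}.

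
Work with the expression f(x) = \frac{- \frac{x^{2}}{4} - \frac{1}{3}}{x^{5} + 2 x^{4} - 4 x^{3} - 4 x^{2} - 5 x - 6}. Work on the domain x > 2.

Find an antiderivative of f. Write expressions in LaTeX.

The denominator factors as 12 \left(x - 2\right) \left(x + 1\right) \left(x + 3\right) \left(x^{2} + 1\right); partial fractions split f into directly integrable pieces: - \frac{3 x - 4}{600 \left(x^{2} + 1\right)} - \frac{31}{1200 \left(x + 3\right)} + \frac{7}{144 \left(x + 1\right)} - \frac{4}{225 \left(x - 2\right)}.
Check: d/dx[\frac{- 64 \log{\left(x - 2 \right)} + 175 \log{\left(x + 1 \right)} - 93 \log{\left(x + 3 \right)} - 9 \log{\left(x^{2} + 1 \right)} + 24 \operatorname{atan}{\left(x \right)}}{3600}] = \frac{- 3 x^{2} - 4}{12 x^{5} + 24 x^{4} - 48 x^{3} - 48 x^{2} - 60 x - 72}, which equals f(x).

An antiderivative is F(x) = \frac{- 64 \log{\left(x - 2 \right)} + 175 \log{\left(x + 1 \right)} - 93 \log{\left(x + 3 \right)} - 9 \log{\left(x^{2} + 1 \right)} + 24 \operatorname{atan}{\left(x \right)}}{3600}.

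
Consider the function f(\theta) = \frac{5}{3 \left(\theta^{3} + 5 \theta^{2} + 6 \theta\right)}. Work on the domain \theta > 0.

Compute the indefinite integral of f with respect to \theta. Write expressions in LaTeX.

Factor the denominator (3 \theta \left(\theta + 2\right) \left(\theta + 3\right)) and decompose: f = \frac{5}{9 \left(\theta + 3\right)} - \frac{5}{6 \left(\theta + 2\right)} + \frac{5}{18 \theta}; each piece integrates to a log, atan, or power term.
Check: d/d\theta[- \frac{5 \left(- \log{\left(\theta \right)} + 3 \log{\left(\theta + 2 \right)} - 2 \log{\left(\theta + 3 \right)}\right)}{18}] = \frac{5}{3 \theta^{3} + 15 \theta^{2} + 18 \theta}, which equals f(\theta).

F(\theta) = - \frac{5 \left(- \log{\left(\theta \right)} + 3 \log{\left(\theta + 2 \right)} - 2 \log{\left(\theta + 3 \right)}\right)}{18} + C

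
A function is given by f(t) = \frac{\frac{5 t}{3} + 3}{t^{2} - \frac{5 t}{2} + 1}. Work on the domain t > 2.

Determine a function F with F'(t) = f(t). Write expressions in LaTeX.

An antiderivative is F(t) = - \frac{- 38 \log{\left(t - 2 \right)} + 23 \log{\left(t - \frac{1}{2} \right)}}{9}.

Factor the denominator (3 \left(t - 2\right) \left(2 t - 1\right)) and decompose: f = - \frac{46}{9 \left(2 t - 1\right)} + \frac{38}{9 \left(t - 2\right)}; each piece integrates to a log, atan, or power term.
Check: d/dt[- \frac{- 38 \log{\left(t - 2 \right)} + 23 \log{\left(t - \frac{1}{2} \right)}}{9}] = \frac{10 t + 18}{6 t^{2} - 15 t + 6}, which equals f(t).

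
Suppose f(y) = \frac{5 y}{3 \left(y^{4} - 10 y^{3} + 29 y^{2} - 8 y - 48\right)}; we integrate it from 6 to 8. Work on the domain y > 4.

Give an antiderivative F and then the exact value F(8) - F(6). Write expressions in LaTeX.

The denominator factors as 3 \left(y - 4\right)^{2} \left(y - 3\right) \left(y + 1\right); partial fractions split f into directly integrable pieces: \frac{1}{60 \left(y + 1\right)} + \frac{5}{4 \left(y - 3\right)} - \frac{19}{15 \left(y - 4\right)} + \frac{4}{3 \left(y - 4\right)^{2}}.
F(y) = - \frac{19 \log{\left(y - 4 \right)}}{15} + \frac{5 \log{\left(y - 3 \right)}}{4} + \frac{\log{\left(y + 1 \right)}}{60} - \frac{20}{15 y - 60} is an antiderivative of f.
Check: d/dy[- \frac{19 \log{\left(y - 4 \right)}}{15} + \frac{5 \log{\left(y - 3 \right)}}{4} + \frac{\log{\left(y + 1 \right)}}{60} - \frac{20}{15 y - 60}] = \frac{5 y}{3 y^{4} - 30 y^{3} + 87 y^{2} - 24 y - 144}, which equals f(y).
F(8) = - \frac{19 \log{\left(4 \right)}}{15} - \frac{1}{3} + \frac{\log{\left(9 \right)}}{60} + \frac{5 \log{\left(5 \right)}}{4}; F(6) = - \frac{19 \log{\left(2 \right)}}{15} - \frac{2}{3} + \frac{\log{\left(7 \right)}}{60} + \frac{5 \log{\left(3 \right)}}{4}.
Integral = F(8) - F(6) = - \frac{19 \log{\left(4 \right)}}{15} - \frac{5 \log{\left(3 \right)}}{4} - \frac{\log{\left(7 \right)}}{60} + \frac{\log{\left(9 \right)}}{60} + \frac{1}{3} + \frac{19 \log{\left(2 \right)}}{15} + \frac{5 \log{\left(5 \right)}}{4}.

Antiderivative: F(y) = - \frac{19 \log{\left(y - 4 \right)}}{15} + \frac{5 \log{\left(y - 3 \right)}}{4} + \frac{\log{\left(y + 1 \right)}}{60} - \frac{20}{15 y - 60}; value = - \frac{19 \log{\left(4 \right)}}{15} - \frac{5 \log{\left(3 \right)}}{4} - \frac{\log{\left(7 \right)}}{60} + \frac{\log{\left(9 \right)}}{60} + \frac{1}{3} + \frac{19 \log{\left(2 \right)}}{15} + \frac{5 \log{\left(5 \right)}}{4}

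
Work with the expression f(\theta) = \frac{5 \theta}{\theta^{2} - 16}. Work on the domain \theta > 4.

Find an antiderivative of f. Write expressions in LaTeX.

Factor the denominator (\left(\theta - 4\right) \left(\theta + 4\right)) and decompose: f = \frac{5}{2 \left(\theta + 4\right)} + \frac{5}{2 \left(\theta - 4\right)}; each piece integrates to a log, atan, or power term.
Check: d/d\theta[\frac{5 \log{\left(\theta^{2} - 16 \right)}}{2}] = \frac{5 \theta}{\theta^{2} - 16} = f(\theta).

An antiderivative is F(\theta) = \frac{5 \log{\left(\theta^{2} - 16 \right)}}{2}.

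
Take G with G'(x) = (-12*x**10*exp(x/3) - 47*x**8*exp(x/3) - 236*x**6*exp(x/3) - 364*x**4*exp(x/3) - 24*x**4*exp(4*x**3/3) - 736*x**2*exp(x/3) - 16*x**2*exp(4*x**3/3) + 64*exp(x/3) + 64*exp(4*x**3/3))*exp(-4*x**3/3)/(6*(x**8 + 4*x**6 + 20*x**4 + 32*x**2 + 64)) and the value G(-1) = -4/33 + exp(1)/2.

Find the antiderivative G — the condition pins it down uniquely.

G(x) = (3*x**4*exp(x/3)*exp(-4*x**3/3) + 6*x**2*exp(x/3)*exp(-4*x**3/3) + 8*x + 24*exp(x/3)*exp(-4*x**3/3))/(6*(x**4 + 2*x**2 + 8))

For G(x) to be correct, d/dx[G] must agree with the stated G'(x) identically.
A general antiderivative is 2*x/(3*(x**4/2 + x**2 + 4)) + exp(-4*x**3/3 + x/3)/2 + C.
The condition gives C = -4/33 + exp(1)/2 - (-4/33 + exp(1)/2) = 0.
So G(x) = (3*x**4*exp(x/3)*exp(-4*x**3/3) + 6*x**2*exp(x/3)*exp(-4*x**3/3) + 8*x + 24*exp(x/3)*exp(-4*x**3/3))/(6*(x**4 + 2*x**2 + 8)).
Check: d/dx[(3*x**4*exp(x/3)*exp(-4*x**3/3) + 6*x**2*exp(x/3)*exp(-4*x**3/3) + 8*x + 24*exp(x/3)*exp(-4*x**3/3))/(6*(x**4 + 2*x**2 + 8))] = (-12*x**10*exp(x/3) - 47*x**8*exp(x/3) - 236*x**6*exp(x/3) - 364*x**4*exp(x/3) - 24*x**4*exp(4*x**3/3) - 736*x**2*exp(x/3) - 16*x**2*exp(4*x**3/3) + 64*exp(x/3) + 64*exp(4*x**3/3))/(6*x**8*exp(4*x**3/3) + 24*x**6*exp(4*x**3/3) + 120*x**4*exp(4*x**3/3) + 192*x**2*exp(4*x**3/3) + 384*exp(4*x**3/3)), which equals G'(x).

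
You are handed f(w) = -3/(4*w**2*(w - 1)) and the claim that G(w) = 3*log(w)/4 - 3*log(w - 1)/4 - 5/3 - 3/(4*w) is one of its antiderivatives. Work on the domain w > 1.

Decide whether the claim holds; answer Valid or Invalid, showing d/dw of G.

Valid - differentiating G returns exactly f.

d/dw[G] = -3/(4*w**3 - 4*w**2)
This equals f(w) exactly, so the claim holds.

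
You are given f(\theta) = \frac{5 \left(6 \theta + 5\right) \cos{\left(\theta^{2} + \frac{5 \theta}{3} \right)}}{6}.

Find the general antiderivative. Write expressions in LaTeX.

F(\theta) = \frac{5 \sin{\left(\theta^{2} + \frac{5 \theta}{3} \right)}}{2} + C

The substitution u = \theta^{2} + \frac{5 \theta}{3} works: f is exactly (dF/du)*(du/d\theta) for that inner function.
Check: d/d\theta[\frac{5 \sin{\left(\theta^{2} + \frac{5 \theta}{3} \right)}}{2}] = 5 \theta \cos{\left(\theta^{2} + \frac{5 \theta}{3} \right)} + \frac{25 \cos{\left(\theta^{2} + \frac{5 \theta}{3} \right)}}{6}, which equals f(\theta).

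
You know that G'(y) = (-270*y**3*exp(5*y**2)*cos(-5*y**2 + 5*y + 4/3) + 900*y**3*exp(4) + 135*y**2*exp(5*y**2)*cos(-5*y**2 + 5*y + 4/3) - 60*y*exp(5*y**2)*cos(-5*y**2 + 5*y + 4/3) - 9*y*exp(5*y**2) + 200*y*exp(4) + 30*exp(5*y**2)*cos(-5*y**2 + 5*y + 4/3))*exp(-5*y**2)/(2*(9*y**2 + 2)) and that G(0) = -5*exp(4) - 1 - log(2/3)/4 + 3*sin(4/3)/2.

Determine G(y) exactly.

Recover the given G'(y) by differentiating a candidate G(y); any mismatch rules it out.
A general antiderivative is -5*exp(4 - 5*y**2) - log(3*y**2 + 2/3)/4 + 3*sin(-5*y**2 + 5*y + 4/3)/2 + C.
The condition gives C = -5*exp(4) - 1 - log(2/3)/4 + 3*sin(4/3)/2 - (-5*exp(4) - log(2/3)/4 + 3*sin(4/3)/2) = -1.
So G(y) = -log(3*y**2 + 2/3)/4 + 3*sin(-5*y**2 + 5*y + 4/3)/2 - 1 - 5*exp(4)*exp(-5*y**2).
Check: d/dy[-log(3*y**2 + 2/3)/4 + 3*sin(-5*y**2 + 5*y + 4/3)/2 - 1 - 5*exp(4)*exp(-5*y**2)] = (-270*y**3*exp(5*y**2)*cos(-5*y**2 + 5*y + 4/3) + 900*y**3*exp(4) + 135*y**2*exp(5*y**2)*cos(-5*y**2 + 5*y + 4/3) - 60*y*exp(5*y**2)*cos(-5*y**2 + 5*y + 4/3) - 9*y*exp(5*y**2) + 200*y*exp(4) + 30*exp(5*y**2)*cos(-5*y**2 + 5*y + 4/3))/(18*y**2*exp(5*y**2) + 4*exp(5*y**2)), which equals G'(y).

G(y) = -log(3*y**2 + 2/3)/4 + 3*sin(-5*y**2 + 5*y + 4/3)/2 - 1 - 5*exp(4)*exp(-5*y**2)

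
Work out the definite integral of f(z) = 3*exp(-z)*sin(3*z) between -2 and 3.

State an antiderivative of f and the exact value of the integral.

Antiderivative: F(z) = -3*exp(-z)*sin(3*z)/10 - 9*exp(-z)*cos(3*z)/10; value = -3*exp(-3)*sin(9)/10 - 9*exp(-3)*cos(9)/10 - 3*exp(2)*sin(6)/10 + 9*exp(2)*cos(6)/10

Whatever form F(z) takes, F'(z) = f(z) is non-negotiable.
F(z) = -3*exp(-z)*sin(3*z)/10 - 9*exp(-z)*cos(3*z)/10 is an antiderivative of f.
Check: d/dz[-3*exp(-z)*sin(3*z)/10 - 9*exp(-z)*cos(3*z)/10] = 3*exp(-z)*sin(3*z) = f(z).
F(3) = -3*exp(-3)*sin(9)/10 - 9*exp(-3)*cos(9)/10; F(-2) = -9*exp(2)*cos(6)/10 + 3*exp(2)*sin(6)/10.
Integral = F(3) - F(-2) = -3*exp(-3)*sin(9)/10 - 9*exp(-3)*cos(9)/10 - 3*exp(2)*sin(6)/10 + 9*exp(2)*cos(6)/10.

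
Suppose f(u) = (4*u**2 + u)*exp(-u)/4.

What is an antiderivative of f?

An antiderivative is F(u) = -u**2*exp(-u) - 9*u*exp(-u)/4 - 9*exp(-u)/4.

f has the shape v'r + vr' for v = -u**2 - 9*u/4 - 9/4 and r = exp(-u) — it is the derivative of the product v*r.
Check: d/du[-u**2*exp(-u) - 9*u*exp(-u)/4 - 9*exp(-u)/4] = (4*u**2 + u)*exp(-u)/4 = f(u).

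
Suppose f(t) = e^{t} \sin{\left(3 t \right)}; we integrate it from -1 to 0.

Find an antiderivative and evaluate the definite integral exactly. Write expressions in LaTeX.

A first test for any F(t): its t-derivative must equal f(t) identically.
F(t) = \frac{\left(\sin{\left(3 t \right)} - 3 \cos{\left(3 t \right)}\right) e^{t}}{10} is an antiderivative of f.
Check: d/dt[\frac{\left(\sin{\left(3 t \right)} - 3 \cos{\left(3 t \right)}\right) e^{t}}{10}] = e^{t} \sin{\left(3 t \right)} = f(t).
F(0) = - \frac{3}{10}; F(-1) = - \frac{\sin{\left(3 \right)}}{10 e} - \frac{3 \cos{\left(3 \right)}}{10 e}.
Integral = F(0) - F(-1) = - \frac{3}{10} + \frac{3 \cos{\left(3 \right)}}{10 e} + \frac{\sin{\left(3 \right)}}{10 e}.

Antiderivative: F(t) = \frac{\left(\sin{\left(3 t \right)} - 3 \cos{\left(3 t \right)}\right) e^{t}}{10}; value = - \frac{3}{10} + \frac{3 \cos{\left(3 \right)}}{10 e} + \frac{\sin{\left(3 \right)}}{10 e}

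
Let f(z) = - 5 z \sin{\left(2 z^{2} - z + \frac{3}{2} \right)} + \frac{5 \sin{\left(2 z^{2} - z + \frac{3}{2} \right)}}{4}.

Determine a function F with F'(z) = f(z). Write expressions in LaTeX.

An antiderivative is F(z) = \frac{5 \cos{\left(2 z^{2} - z + \frac{3}{2} \right)}}{4}.

f matches the chain-rule pattern g'(h)*h' with inner function h(z) = 2 z^{2} - z + \frac{3}{2}; substituting u = h(z) collapses the integral.
Check: d/dz[\frac{5 \cos{\left(2 z^{2} - z + \frac{3}{2} \right)}}{4}] = - 5 z \sin{\left(2 z^{2} - z + \frac{3}{2} \right)} + \frac{5 \sin{\left(2 z^{2} - z + \frac{3}{2} \right)}}{4} = f(z).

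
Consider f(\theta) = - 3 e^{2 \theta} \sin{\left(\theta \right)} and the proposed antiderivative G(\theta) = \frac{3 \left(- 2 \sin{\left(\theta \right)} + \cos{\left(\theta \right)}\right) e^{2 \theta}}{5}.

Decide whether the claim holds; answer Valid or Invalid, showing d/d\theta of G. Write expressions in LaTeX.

d/d\theta[G] = - 3 e^{2 \theta} \sin{\left(\theta \right)}
This equals f(\theta) exactly, so the claim holds.

Valid. The derivative of G reproduces f.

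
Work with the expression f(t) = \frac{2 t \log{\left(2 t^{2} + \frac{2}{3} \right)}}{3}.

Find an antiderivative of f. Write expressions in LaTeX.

An antiderivative is F(t) = \frac{t^{2} \log{\left(t^{2} + \frac{1}{3} \right)}}{3} - \frac{t^{2}}{3} + \frac{t^{2} \log{\left(2 \right)}}{3} + \frac{\log{\left(3 t^{2} + 1 \right)}}{9}.

Differentiate the proposed F(t) back; it has to land on f(t) exactly.
Check: d/dt[\frac{t^{2} \log{\left(t^{2} + \frac{1}{3} \right)}}{3} - \frac{t^{2}}{3} + \frac{t^{2} \log{\left(2 \right)}}{3} + \frac{\log{\left(3 t^{2} + 1 \right)}}{9}] = \frac{2 t \log{\left(t^{2} + \frac{1}{3} \right)}}{3} + \frac{2 t \log{\left(2 \right)}}{3}, which equals f(t).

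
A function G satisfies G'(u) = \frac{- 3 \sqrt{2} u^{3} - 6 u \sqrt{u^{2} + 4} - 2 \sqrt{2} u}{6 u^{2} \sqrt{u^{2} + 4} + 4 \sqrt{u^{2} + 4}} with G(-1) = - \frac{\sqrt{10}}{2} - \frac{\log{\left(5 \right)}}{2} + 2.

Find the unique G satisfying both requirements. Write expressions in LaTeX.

Recover the given G'(u) by differentiating a candidate G(u); any mismatch rules it out.
A general antiderivative is - \sqrt{\frac{u^{2}}{2} + 2} - \frac{\log{\left(3 u^{2} + 2 \right)}}{2} + C.
The condition gives C = - \frac{\sqrt{10}}{2} - \frac{\log{\left(5 \right)}}{2} + 2 - (- \frac{\sqrt{10}}{2} - \frac{\log{\left(5 \right)}}{2}) = 2.
So G(u) = - \sqrt{\frac{u^{2}}{2} + 2} - \frac{\log{\left(3 u^{2} + 2 \right)}}{2} + 2.
Check: d/du[- \sqrt{\frac{u^{2}}{2} + 2} - \frac{\log{\left(3 u^{2} + 2 \right)}}{2} + 2] = \frac{- 3 \sqrt{2} u^{3} - 6 u \sqrt{u^{2} + 4} - 2 \sqrt{2} u}{6 u^{2} \sqrt{u^{2} + 4} + 4 \sqrt{u^{2} + 4}} = G'(u).

G(u) = - \sqrt{\frac{u^{2}}{2} + 2} - \frac{\log{\left(3 u^{2} + 2 \right)}}{2} + 2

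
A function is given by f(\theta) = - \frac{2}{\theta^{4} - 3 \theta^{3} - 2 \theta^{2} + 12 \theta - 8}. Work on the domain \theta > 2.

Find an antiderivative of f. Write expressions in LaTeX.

The denominator factors as \left(\theta - 2\right)^{2} \left(\theta - 1\right) \left(\theta + 2\right); partial fractions split f into directly integrable pieces: \frac{1}{24 \left(\theta + 2\right)} - \frac{2}{3 \left(\theta - 1\right)} + \frac{5}{8 \left(\theta - 2\right)} - \frac{1}{2 \left(\theta - 2\right)^{2}}.
Check: d/d\theta[\frac{5 \log{\left(\theta - 2 \right)}}{8} - \frac{2 \log{\left(\theta - 1 \right)}}{3} + \frac{\log{\left(\theta + 2 \right)}}{24} + \frac{2}{4 \theta - 8}] = - \frac{2}{\theta^{4} - 3 \theta^{3} - 2 \theta^{2} + 12 \theta - 8} = f(\theta).

An antiderivative is F(\theta) = \frac{5 \log{\left(\theta - 2 \right)}}{8} - \frac{2 \log{\left(\theta - 1 \right)}}{3} + \frac{\log{\left(\theta + 2 \right)}}{24} + \frac{2}{4 \theta - 8}.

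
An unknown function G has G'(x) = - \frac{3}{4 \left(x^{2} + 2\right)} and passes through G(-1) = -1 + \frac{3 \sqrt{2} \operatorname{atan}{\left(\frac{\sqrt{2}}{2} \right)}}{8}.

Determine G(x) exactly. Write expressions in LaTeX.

G(x) = \frac{- 3 \sqrt{2} \operatorname{atan}{\left(\frac{\sqrt{2} x}{2} \right)} - 8}{8}

Since d/dx undoes antidifferentiation here, G(x) must give back the stated G'(x).
A general antiderivative is - \frac{3 \sqrt{2} \operatorname{atan}{\left(\frac{\sqrt{2} x}{2} \right)}}{8} + C.
The condition gives C = -1 + \frac{3 \sqrt{2} \operatorname{atan}{\left(\frac{\sqrt{2}}{2} \right)}}{8} - (\frac{3 \sqrt{2} \operatorname{atan}{\left(\frac{\sqrt{2}}{2} \right)}}{8}) = -1.
So G(x) = \frac{- 3 \sqrt{2} \operatorname{atan}{\left(\frac{\sqrt{2} x}{2} \right)} - 8}{8}.
Check: d/dx[\frac{- 3 \sqrt{2} \operatorname{atan}{\left(\frac{\sqrt{2} x}{2} \right)} - 8}{8}] = - \frac{3}{4 x^{2} + 8}, which equals G'(x).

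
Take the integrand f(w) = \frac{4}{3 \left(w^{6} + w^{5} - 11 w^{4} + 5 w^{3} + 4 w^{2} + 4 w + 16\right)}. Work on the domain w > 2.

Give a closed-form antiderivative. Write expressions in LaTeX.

An antiderivative is F(w) = \frac{- 663 \left(w - 2\right) \log{\left(w - 2 \right)} + 850 \left(w - 2\right) \log{\left(w + 1 \right)} - 25 \left(w - 2\right) \log{\left(w + 4 \right)} - 81 \left(w - 2\right) \log{\left(w^{2} + 1 \right)} + 1566 \left(w - 2\right) \operatorname{atan}{\left(w \right)} - 510}{34425 \left(w - 2\right)}.

The denominator factors as 3 \left(w - 2\right)^{2} \left(w + 1\right) \left(w + 4\right) \left(w^{2} + 1\right); partial fractions split f into directly integrable pieces: - \frac{2 \left(3 w - 29\right)}{1275 \left(w^{2} + 1\right)} - \frac{1}{1377 \left(w + 4\right)} + \frac{2}{81 \left(w + 1\right)} - \frac{13}{675 \left(w - 2\right)} + \frac{2}{135 \left(w - 2\right)^{2}}.
Check: d/dw[\frac{- 663 \left(w - 2\right) \log{\left(w - 2 \right)} + 850 \left(w - 2\right) \log{\left(w + 1 \right)} - 25 \left(w - 2\right) \log{\left(w + 4 \right)} - 81 \left(w - 2\right) \log{\left(w^{2} + 1 \right)} + 1566 \left(w - 2\right) \operatorname{atan}{\left(w \right)} - 510}{34425 \left(w - 2\right)}] = \frac{4}{3 w^{6} + 3 w^{5} - 33 w^{4} + 15 w^{3} + 12 w^{2} + 12 w + 48}, which equals f(w).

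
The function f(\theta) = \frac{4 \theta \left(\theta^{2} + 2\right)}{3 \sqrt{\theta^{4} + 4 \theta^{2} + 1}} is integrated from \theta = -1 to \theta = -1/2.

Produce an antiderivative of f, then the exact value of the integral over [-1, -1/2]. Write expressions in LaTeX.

The substitution u = \theta^{4} + 4 \theta^{2} + 1 works: f is exactly (dF/du)*(du/d\theta) for that inner function.
F(\theta) = \frac{2 \sqrt{\theta^{4} + 4 \theta^{2} + 1}}{3} is an antiderivative of f.
Check: d/d\theta[\frac{2 \sqrt{\theta^{4} + 4 \theta^{2} + 1}}{3}] = \frac{4 \theta^{3} + 8 \theta}{3 \sqrt{\theta^{4} + 4 \theta^{2} + 1}}, which equals f(\theta).
F(-1/2) = \frac{\sqrt{33}}{6}; F(-1) = \frac{2 \sqrt{6}}{3}.
Integral = F(-1/2) - F(-1) = - \frac{2 \sqrt{6}}{3} + \frac{\sqrt{33}}{6}.

Antiderivative: F(\theta) = \frac{2 \sqrt{\theta^{4} + 4 \theta^{2} + 1}}{3}; value = - \frac{2 \sqrt{6}}{3} + \frac{\sqrt{33}}{6}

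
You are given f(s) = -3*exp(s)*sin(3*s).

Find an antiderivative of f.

An antiderivative is F(s) = -3*exp(s)*sin(3*s)/10 + 9*exp(s)*cos(3*s)/10.

Differentiate the proposed F(s) back; it has to land on f(s) exactly.
Check: d/ds[-3*exp(s)*sin(3*s)/10 + 9*exp(s)*cos(3*s)/10] = -3*exp(s)*sin(3*s) = f(s).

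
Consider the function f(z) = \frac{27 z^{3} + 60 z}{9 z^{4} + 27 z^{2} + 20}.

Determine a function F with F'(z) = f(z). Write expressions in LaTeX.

A first test for any F(z): its z-derivative must equal f(z) identically.
Check: d/dz[4 \log{\left(z^{2} + \frac{4}{3} \right)} - \frac{5 \log{\left(3 z^{2} + 5 \right)}}{2}] = \frac{27 z^{3} + 60 z}{9 z^{4} + 27 z^{2} + 20} = f(z).

An antiderivative is F(z) = 4 \log{\left(z^{2} + \frac{4}{3} \right)} - \frac{5 \log{\left(3 z^{2} + 5 \right)}}{2}.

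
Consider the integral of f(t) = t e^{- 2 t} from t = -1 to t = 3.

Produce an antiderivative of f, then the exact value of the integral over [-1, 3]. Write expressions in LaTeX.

Recognize the product-rule pattern: f = u'v + uv' with u = - \frac{t}{2} - \frac{1}{4}, v = e^{- 2 t}, so integration by parts undoes it.
F(t) = \frac{\left(- 2 t - 1\right) e^{- 2 t}}{4} is an antiderivative of f.
Check: d/dt[\frac{\left(- 2 t - 1\right) e^{- 2 t}}{4}] = t e^{- 2 t} = f(t).
F(3) = - \frac{7}{4 e^{6}}; F(-1) = \frac{e^{2}}{4}.
Integral = F(3) - F(-1) = - \frac{e^{2}}{4} - \frac{7}{4 e^{6}}.

Antiderivative: F(t) = \frac{\left(- 2 t - 1\right) e^{- 2 t}}{4}; value = - \frac{e^{2}}{4} - \frac{7}{4 e^{6}}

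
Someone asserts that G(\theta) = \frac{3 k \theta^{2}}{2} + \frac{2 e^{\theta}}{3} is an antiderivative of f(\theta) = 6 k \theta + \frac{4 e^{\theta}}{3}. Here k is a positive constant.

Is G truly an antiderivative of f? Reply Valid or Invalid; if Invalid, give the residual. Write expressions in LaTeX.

d/d\theta[G] = 3 k \theta + \frac{2 e^{\theta}}{3}
d/d\theta[G] - f(\theta) = - 3 k \theta - \frac{2 e^{\theta}}{3} != 0.

Invalid: d/d\theta[G] - f = - 3 k \theta - \frac{2 e^{\theta}}{3}, which is not 0.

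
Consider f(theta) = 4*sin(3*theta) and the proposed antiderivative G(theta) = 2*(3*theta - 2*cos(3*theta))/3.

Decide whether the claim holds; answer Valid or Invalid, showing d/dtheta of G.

Invalid: d/dtheta[G] - f = 2, which is not 0.

d/dtheta[G] = 4*sin(3*theta) + 2
d/dtheta[G] - f(theta) = 2 != 0.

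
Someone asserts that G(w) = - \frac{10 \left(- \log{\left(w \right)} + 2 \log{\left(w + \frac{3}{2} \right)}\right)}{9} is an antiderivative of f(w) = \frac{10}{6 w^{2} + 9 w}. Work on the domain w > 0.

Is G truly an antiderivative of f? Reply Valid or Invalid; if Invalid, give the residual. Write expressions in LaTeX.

d/dw[G] = \frac{30 - 20 w}{18 w^{2} + 27 w}
d/dw[G] - f(w) = - \frac{20}{18 w + 27} != 0.

Invalid: d/dw[G] - f = - \frac{20}{18 w + 27}, which is not 0.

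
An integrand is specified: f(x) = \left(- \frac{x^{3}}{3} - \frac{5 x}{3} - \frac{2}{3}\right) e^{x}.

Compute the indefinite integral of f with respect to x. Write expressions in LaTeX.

Recognize the product-rule pattern: f = u'v + uv' with u = - \frac{x^{3}}{3} + x^{2} - \frac{11 x}{3} + 3, v = e^{x}, so integration by parts undoes it.
Check: d/dx[- \frac{\left(x - 1\right) \left(x^{2} - 2 x + 9\right) e^{x}}{3}] = - \frac{x^{3} e^{x}}{3} - \frac{5 x e^{x}}{3} - \frac{2 e^{x}}{3}, which equals f(x).

F(x) = - \frac{\left(x - 1\right) \left(x^{2} - 2 x + 9\right) e^{x}}{3} + C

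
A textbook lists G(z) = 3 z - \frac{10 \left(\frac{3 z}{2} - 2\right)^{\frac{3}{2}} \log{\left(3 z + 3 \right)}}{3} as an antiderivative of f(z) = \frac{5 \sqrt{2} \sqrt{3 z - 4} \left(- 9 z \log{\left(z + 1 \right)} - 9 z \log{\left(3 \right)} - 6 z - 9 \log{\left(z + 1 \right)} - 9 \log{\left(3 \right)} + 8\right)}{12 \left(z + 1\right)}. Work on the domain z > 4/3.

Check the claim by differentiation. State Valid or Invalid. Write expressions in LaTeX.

d/dz[G] = \frac{- 45 \sqrt{2} z \sqrt{3 z - 4} \log{\left(z + 1 \right)} - 45 \sqrt{2} z \sqrt{3 z - 4} \log{\left(3 \right)} - 30 \sqrt{2} z \sqrt{3 z - 4} + 36 z - 45 \sqrt{2} \sqrt{3 z - 4} \log{\left(z + 1 \right)} - 45 \sqrt{2} \sqrt{3 z - 4} \log{\left(3 \right)} + 40 \sqrt{2} \sqrt{3 z - 4} + 36}{12 z + 12}
d/dz[G] - f(z) = 3 != 0.

Invalid: d/dz[G] - f = 3, which is not 0.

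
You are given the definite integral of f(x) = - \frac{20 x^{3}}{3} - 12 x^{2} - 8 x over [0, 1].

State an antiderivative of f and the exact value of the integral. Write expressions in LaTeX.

Antiderivative: F(x) = \frac{x^{2} \left(- 5 x^{2} - 12 x - 12\right)}{3}; value = - \frac{29}{3}

Integrate term by term and add the pieces.
F(x) = \frac{x^{2} \left(- 5 x^{2} - 12 x - 12\right)}{3} is an antiderivative of f.
Check: d/dx[\frac{x^{2} \left(- 5 x^{2} - 12 x - 12\right)}{3}] = - \frac{20 x^{3}}{3} - 12 x^{2} - 8 x = f(x).
F(1) = - \frac{29}{3}; F(0) = 0.
Integral = F(1) - F(0) = - \frac{29}{3}.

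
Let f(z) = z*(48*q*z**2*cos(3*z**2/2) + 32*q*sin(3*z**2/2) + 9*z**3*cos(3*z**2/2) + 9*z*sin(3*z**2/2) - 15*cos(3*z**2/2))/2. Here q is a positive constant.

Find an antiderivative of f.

An antiderivative is F(z) = 8*q*z**2*sin(3*z**2/2) + 3*z**3*sin(3*z**2/2)/2 - 5*sin(3*z**2/2)/2.

Recognize the product-rule pattern: f = u'v + uv' with u = 8*q*z**2 + 3*z**3/2 - 5/2, v = sin(3*z**2/2), so integration by parts undoes it.
Check: d/dz[8*q*z**2*sin(3*z**2/2) + 3*z**3*sin(3*z**2/2)/2 - 5*sin(3*z**2/2)/2] = 24*q*z**3*cos(3*z**2/2) + 16*q*z*sin(3*z**2/2) + 9*z**4*cos(3*z**2/2)/2 + 9*z**2*sin(3*z**2/2)/2 - 15*z*cos(3*z**2/2)/2, which equals f(z).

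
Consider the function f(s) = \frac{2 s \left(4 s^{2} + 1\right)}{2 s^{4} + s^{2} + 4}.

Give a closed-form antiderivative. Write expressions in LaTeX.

f matches the chain-rule pattern g'(h)*h' with inner function h(s) = 2 s^{4} + s^{2} + 4; substituting u = h(s) collapses the integral.
Check: d/ds[\log{\left(2 s^{4} + s^{2} + 4 \right)}] = \frac{8 s^{3} + 2 s}{2 s^{4} + s^{2} + 4}, which equals f(s).

An antiderivative is F(s) = \log{\left(2 s^{4} + s^{2} + 4 \right)}.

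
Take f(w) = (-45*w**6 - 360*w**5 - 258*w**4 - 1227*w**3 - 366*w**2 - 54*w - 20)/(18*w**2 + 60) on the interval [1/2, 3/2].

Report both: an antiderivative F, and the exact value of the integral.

Antiderivative: F(w) = -(6*w**5 + 60*w**4 + 24*w**3 + 9*w**2 + 4*w - 12*log(w**2/2 + 5/3) - 18)/12; value = -3563/96 - log(43/24) + log(67/24)

Recover f(w) by differentiating a candidate F(w); any mismatch rules it out.
F(w) = -(6*w**5 + 60*w**4 + 24*w**3 + 9*w**2 + 4*w - 12*log(w**2/2 + 5/3) - 18)/12 is an antiderivative of f.
Check: d/dw[-(6*w**5 + 60*w**4 + 24*w**3 + 9*w**2 + 4*w - 12*log(w**2/2 + 5/3) - 18)/12] = (-45*w**6 - 360*w**5 - 258*w**4 - 1227*w**3 - 366*w**2 - 54*w - 20)/(18*w**2 + 60) = f(w).
F(3/2) = -2339/64 + log(67/24); F(1/2) = 109/192 + log(43/24).
Integral = F(3/2) - F(1/2) = -3563/96 - log(43/24) + log(67/24).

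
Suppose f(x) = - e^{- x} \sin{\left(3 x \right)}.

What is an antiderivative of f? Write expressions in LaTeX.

Whatever form F(x) takes, F'(x) = f(x) is non-negotiable.
Check: d/dx[\frac{e^{- x} \sin{\left(3 x \right)}}{10} + \frac{3 e^{- x} \cos{\left(3 x \right)}}{10}] = - e^{- x} \sin{\left(3 x \right)} = f(x).

An antiderivative is F(x) = \frac{e^{- x} \sin{\left(3 x \right)}}{10} + \frac{3 e^{- x} \cos{\left(3 x \right)}}{10}.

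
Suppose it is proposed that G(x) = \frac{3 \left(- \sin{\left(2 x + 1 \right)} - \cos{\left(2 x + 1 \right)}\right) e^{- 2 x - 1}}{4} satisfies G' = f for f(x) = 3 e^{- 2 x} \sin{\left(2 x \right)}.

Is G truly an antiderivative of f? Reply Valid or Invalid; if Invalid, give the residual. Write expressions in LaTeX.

Invalid: d/dx[G] - f = \frac{\left(- 3 e \sin{\left(2 x \right)} + 3 \sin{\left(2 x + 1 \right)}\right) e^{- 2 x}}{e}, which is not 0.

d/dx[G] = \frac{3 e^{- 2 x} \sin{\left(2 x + 1 \right)}}{e}
d/dx[G] - f(x) = \frac{\left(- 3 e \sin{\left(2 x \right)} + 3 \sin{\left(2 x + 1 \right)}\right) e^{- 2 x}}{e} != 0.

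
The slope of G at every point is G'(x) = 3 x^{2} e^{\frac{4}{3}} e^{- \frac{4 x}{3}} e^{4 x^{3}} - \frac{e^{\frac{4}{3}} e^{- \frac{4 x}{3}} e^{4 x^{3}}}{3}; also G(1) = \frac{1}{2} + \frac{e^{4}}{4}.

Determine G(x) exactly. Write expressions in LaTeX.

G(x) = \frac{e^{4 x^{3} - \frac{4 x}{3} + \frac{4}{3}}}{4} + \frac{1}{2}

G'(x) matches the chain-rule pattern g'(h)*h' with inner function h(x) = 4 x^{3} - \frac{4 x}{3} + \frac{4}{3}; substituting u = h(x) collapses the integral.
A general antiderivative is \frac{e^{4 x^{3} - \frac{4 x}{3} + \frac{4}{3}}}{4} + C.
The condition gives C = \frac{1}{2} + \frac{e^{4}}{4} - (\frac{e^{4}}{4}) = \frac{1}{2}.
So G(x) = \frac{e^{4 x^{3} - \frac{4 x}{3} + \frac{4}{3}}}{4} + \frac{1}{2}.
Check: d/dx[\frac{e^{4 x^{3} - \frac{4 x}{3} + \frac{4}{3}}}{4} + \frac{1}{2}] = 3 x^{2} e^{\frac{4}{3}} e^{- \frac{4 x}{3}} e^{4 x^{3}} - \frac{e^{\frac{4}{3}} e^{- \frac{4 x}{3}} e^{4 x^{3}}}{3} = G'(x).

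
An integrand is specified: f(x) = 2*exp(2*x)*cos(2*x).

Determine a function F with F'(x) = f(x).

An antiderivative is F(x) = (sin(2*x) + cos(2*x))*exp(2*x)/2.

Differentiate the proposed F(x) back; it has to land on f(x) exactly.
Check: d/dx[(sin(2*x) + cos(2*x))*exp(2*x)/2] = 2*exp(2*x)*cos(2*x) = f(x).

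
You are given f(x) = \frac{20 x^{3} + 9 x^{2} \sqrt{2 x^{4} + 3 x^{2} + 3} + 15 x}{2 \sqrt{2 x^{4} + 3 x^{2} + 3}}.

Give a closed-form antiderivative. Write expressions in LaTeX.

Any candidate F(x) must reproduce f(x) exactly when differentiated.
Check: d/dx[\frac{9 x^{3} + 15 \sqrt{2 x^{4} + 3 x^{2} + 3} + 4}{6}] = \frac{20 x^{3} + 9 x^{2} \sqrt{2 x^{4} + 3 x^{2} + 3} + 15 x}{2 \sqrt{2 x^{4} + 3 x^{2} + 3}} = f(x).

An antiderivative is F(x) = \frac{9 x^{3} + 15 \sqrt{2 x^{4} + 3 x^{2} + 3} + 4}{6}.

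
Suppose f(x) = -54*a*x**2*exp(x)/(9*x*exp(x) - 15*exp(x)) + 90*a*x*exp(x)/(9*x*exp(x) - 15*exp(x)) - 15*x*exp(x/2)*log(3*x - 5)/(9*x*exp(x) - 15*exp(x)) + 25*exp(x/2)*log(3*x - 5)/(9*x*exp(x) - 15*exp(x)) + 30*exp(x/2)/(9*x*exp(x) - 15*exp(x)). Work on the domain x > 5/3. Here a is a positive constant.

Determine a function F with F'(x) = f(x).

An antiderivative is F(x) = -3*a*x**2 + 10*exp(-x/2)*log(3*x - 5)/3.

Integrate term by term and add the pieces.
Check: d/dx[-3*a*x**2 + 10*exp(-x/2)*log(3*x - 5)/3] = (-54*a*x**2*exp(x) + 90*a*x*exp(x) - 15*x*exp(x/2)*log(3*x - 5) + 25*exp(x/2)*log(3*x - 5) + 30*exp(x/2))/(9*x*exp(x) - 15*exp(x)), which equals f(x).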